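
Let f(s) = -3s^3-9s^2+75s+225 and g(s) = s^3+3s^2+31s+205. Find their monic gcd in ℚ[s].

s+5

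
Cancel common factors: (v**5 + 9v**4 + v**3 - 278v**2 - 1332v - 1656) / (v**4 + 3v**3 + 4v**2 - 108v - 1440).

(v**3 + 9v**2 + 37v + 46)/(v**2 + 3v + 40)

By polynomial division,
  v**5 + 9v**4 + v**3 - 278v**2 - 1332v - 1656 = (v + 6)(v**4 + 3v**3 + 4v**2 - 108v - 1440) + (-21v**3 - 194v**2 + 756v + 6984)
  v**4 + 3v**3 + 4v**2 - 108v - 1440 = (-(1/21)v + 131/441)(-21v**3 - 194v**2 + 756v + 6984) + ((43054/441)v**2 - 172216/49)
  -21v**3 - 194v**2 + 756v + 6984 = (-(9261/43054)v - 42777/21527)((43054/441)v**2 - 172216/49) + (0)
Last nonzero remainder: (43054/441)v**2 - 172216/49. Dividing through by 43054/441 gives the monic gcd v**2 - 36.
Cancel v**2 - 36 from numerator and denominator to get the reduced form.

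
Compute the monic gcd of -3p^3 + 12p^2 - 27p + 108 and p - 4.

Repeated division with remainder:
  -3p^3 + 12p^2 - 27p + 108 = (-3p^2 - 27)(p - 4) + (0)
The last nonzero remainder p - 4 is already monic.

p - 4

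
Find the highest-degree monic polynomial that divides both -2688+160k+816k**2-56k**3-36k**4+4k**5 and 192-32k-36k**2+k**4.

48-20k-4k**2+k**3

Apply the Euclidean algorithm:
  4k**5-36k**4-56k**3+816k**2+160k-2688 = (4k-36)(k**4-36k**2-32k+192) + (88k**3-352k**2-1760k+4224)
  k**4-36k**2-32k+192 = ((1/88)k+1/22)(88k**3-352k**2-1760k+4224) + (0)
Last nonzero remainder: 88k**3-352k**2-1760k+4224. Dividing through by 88 gives the monic gcd k**3-4k**2-20k+48.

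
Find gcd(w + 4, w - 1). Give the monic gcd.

Repeated division with remainder:
  w + 4 = (w - 1) + (5)
  w - 1 = ((1/5)w - 1/5)(5) + (0)
The last nonzero remainder is the constant 5, so the polynomials are coprime and gcd = 1.

1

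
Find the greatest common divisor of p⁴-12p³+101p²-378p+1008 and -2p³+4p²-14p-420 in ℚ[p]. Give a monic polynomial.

p²-7p+42

By polynomial division,
  p⁴-12p³+101p²-378p+1008 = (-(1/2)p+5)(-2p³+4p²-14p-420) + (74p²-518p+3108)
  -2p³+4p²-14p-420 = (-(1/37)p-5/37)(74p²-518p+3108) + (0)
Last nonzero remainder: 74p²-518p+3108. Dividing through by 74 gives the monic gcd p²-7p+42.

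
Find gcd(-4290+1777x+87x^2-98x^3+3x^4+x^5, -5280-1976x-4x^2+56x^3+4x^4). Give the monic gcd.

-330-41x+10x^2+x^3

Euclidean algorithm in ℚ[x]:
  x^5+3x^4-98x^3+87x^2+1777x-4290 = ((1/4)x-11/4)(4x^4+56x^3-4x^2-1976x-5280) + (57x^3+570x^2-2337x-18810)
  4x^4+56x^3-4x^2-1976x-5280 = ((4/57)x+16/57)(57x^3+570x^2-2337x-18810) + (0)
Last nonzero remainder: 57x^3+570x^2-2337x-18810. Dividing through by 57 gives the monic gcd x^3+10x^2-41x-330.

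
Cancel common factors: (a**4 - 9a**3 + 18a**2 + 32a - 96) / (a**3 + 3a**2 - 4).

(a**3 - 11a**2 + 40a - 48)/(a**2 + a - 2)

Repeated division with remainder:
  a**4 - 9a**3 + 18a**2 + 32a - 96 = (a - 12)(a**3 + 3a**2 - 4) + (54a**2 + 36a - 144)
  a**3 + 3a**2 - 4 = ((1/54)a + 7/162)(54a**2 + 36a - 144) + ((10/9)a + 20/9)
  54a**2 + 36a - 144 = ((243/5)a - 324/5)((10/9)a + 20/9) + (0)
Last nonzero remainder: (10/9)a + 20/9. Dividing through by 10/9 gives the monic gcd a + 2.
Cancel a + 2 from numerator and denominator to get the reduced form.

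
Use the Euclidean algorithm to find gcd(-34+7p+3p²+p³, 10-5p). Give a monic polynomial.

-2+p

By polynomial division,
  p³+3p²+7p-34 = (-(1/5)p²-p-17/5)(-5p+10) + (0)
Last nonzero remainder: -5p+10. Dividing through by -5 gives the monic gcd p-2.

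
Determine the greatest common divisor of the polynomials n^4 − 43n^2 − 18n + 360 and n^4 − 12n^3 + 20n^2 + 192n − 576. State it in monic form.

Euclidean algorithm in ℚ[n]:
  n^4 − 43n^2 − 18n + 360 = (n^4 − 12n^3 + 20n^2 + 192n − 576) + (12n^3 − 63n^2 − 210n + 936)
  n^4 − 12n^3 + 20n^2 + 192n − 576 = ((1/12)n − 9/16)(12n^3 − 63n^2 − 210n + 936) + ((33/16)n^2 − (33/8)n − 99/2)
  12n^3 − 63n^2 − 210n + 936 = ((64/11)n − 208/11)((33/16)n^2 − (33/8)n − 99/2) + (0)
Last nonzero remainder: (33/16)n^2 − (33/8)n − 99/2. Dividing through by 33/16 gives the monic gcd n^2 − 2n − 24.

n^2 − 2n − 24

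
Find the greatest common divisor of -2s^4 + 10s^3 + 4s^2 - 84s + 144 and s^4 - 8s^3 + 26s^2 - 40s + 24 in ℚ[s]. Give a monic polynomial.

s^2 - 4s + 6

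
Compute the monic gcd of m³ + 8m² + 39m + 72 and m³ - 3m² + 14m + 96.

m + 3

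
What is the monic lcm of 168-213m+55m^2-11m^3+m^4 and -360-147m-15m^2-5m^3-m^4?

2520-1851m-711m^2+62m^3-18m^4-3m^5+m^6

Apply the Euclidean algorithm:
  m^4-11m^3+55m^2-213m+168 = (-1)(-m^4-5m^3-15m^2-147m-360) + (-16m^3+40m^2-360m-192)
  -m^4-5m^3-15m^2-147m-360 = ((1/16)m+15/32)(-16m^3+40m^2-360m-192) + (-(45/4)m^2+(135/4)m-270)
  -16m^3+40m^2-360m-192 = ((64/45)m+32/45)(-(45/4)m^2+(135/4)m-270) + (0)
Last nonzero remainder: -(45/4)m^2+(135/4)m-270. Dividing through by -45/4 gives the monic gcd m^2-3m+24.
Then lcm(f, g) = f·g / gcd(f, g); expanding and making the result monic gives the answer.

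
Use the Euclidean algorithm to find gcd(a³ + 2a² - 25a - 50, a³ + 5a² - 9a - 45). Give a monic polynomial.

By polynomial division,
  a³ + 2a² - 25a - 50 = (a³ + 5a² - 9a - 45) + (-3a² - 16a - 5)
  a³ + 5a² - 9a - 45 = (-(1/3)a + 1/9)(-3a² - 16a - 5) + (-(80/9)a - 400/9)
  -3a² - 16a - 5 = ((27/80)a + 9/80)(-(80/9)a - 400/9) + (0)
Last nonzero remainder: -(80/9)a - 400/9. Dividing through by -80/9 gives the monic gcd a + 5.

a + 5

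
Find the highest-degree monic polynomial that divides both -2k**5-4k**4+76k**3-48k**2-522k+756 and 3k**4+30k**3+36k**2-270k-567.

k**3+7k**2-9k-63

Apply the Euclidean algorithm:
  -2k**5-4k**4+76k**3-48k**2-522k+756 = (-(2/3)k+16/3)(3k**4+30k**3+36k**2-270k-567) + (-60k**3-420k**2+540k+3780)
  3k**4+30k**3+36k**2-270k-567 = (-(1/20)k-3/20)(-60k**3-420k**2+540k+3780) + (0)
Last nonzero remainder: -60k**3-420k**2+540k+3780. Dividing through by -60 gives the monic gcd k**3+7k**2-9k-63.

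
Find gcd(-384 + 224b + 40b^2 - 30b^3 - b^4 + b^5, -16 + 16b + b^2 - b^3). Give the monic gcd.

Euclidean algorithm in ℚ[b]:
  b^5 - b^4 - 30b^3 + 40b^2 + 224b - 384 = (-b^2 + 14)(-b^3 + b^2 + 16b - 16) + (10b^2 - 160)
  -b^3 + b^2 + 16b - 16 = (-(1/10)b + 1/10)(10b^2 - 160) + (0)
Last nonzero remainder: 10b^2 - 160. Dividing through by 10 gives the monic gcd b^2 - 16.

-16 + b^2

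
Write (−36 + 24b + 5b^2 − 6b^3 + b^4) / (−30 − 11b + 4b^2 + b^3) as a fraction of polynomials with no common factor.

(6 − 5b + b^2)/(5 + b)

Euclidean algorithm in ℚ[b]:
  b^4 − 6b^3 + 5b^2 + 24b − 36 = (b − 10)(b^3 + 4b^2 − 11b − 30) + (56b^2 − 56b − 336)
  b^3 + 4b^2 − 11b − 30 = ((1/56)b + 5/56)(56b^2 − 56b − 336) + (0)
Last nonzero remainder: 56b^2 − 56b − 336. Dividing through by 56 gives the monic gcd b^2 − b − 6.
Cancel b^2 − b − 6 from numerator and denominator to get the reduced form.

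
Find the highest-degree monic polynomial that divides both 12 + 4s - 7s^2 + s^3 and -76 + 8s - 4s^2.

1

Apply the Euclidean algorithm:
  s^3 - 7s^2 + 4s + 12 = (-(1/4)s + 5/4)(-4s^2 + 8s - 76) + (-25s + 107)
  -4s^2 + 8s - 76 = ((4/25)s + 228/625)(-25s + 107) + (-71896/625)
  -25s + 107 = ((15625/71896)s - 66875/71896)(-71896/625) + (0)
The last nonzero remainder is the constant -71896/625, so the polynomials are coprime and gcd = 1.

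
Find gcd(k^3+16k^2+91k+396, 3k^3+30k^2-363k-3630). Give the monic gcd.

Apply the Euclidean algorithm:
  k^3+16k^2+91k+396 = (1/3)(3k^3+30k^2-363k-3630) + (6k^2+212k+1606)
  3k^3+30k^2-363k-3630 = ((1/2)k-38/3)(6k^2+212k+1606) + ((4558/3)k+50138/3)
  6k^2+212k+1606 = ((9/2279)k+219/2279)((4558/3)k+50138/3) + (0)
Last nonzero remainder: (4558/3)k+50138/3. Dividing through by 4558/3 gives the monic gcd k+11.

k+11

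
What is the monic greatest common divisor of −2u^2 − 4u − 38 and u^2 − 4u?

1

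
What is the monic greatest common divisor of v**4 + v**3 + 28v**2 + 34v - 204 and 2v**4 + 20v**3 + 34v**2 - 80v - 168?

Apply the Euclidean algorithm:
  v**4 + v**3 + 28v**2 + 34v - 204 = (1/2)(2v**4 + 20v**3 + 34v**2 - 80v - 168) + (-9v**3 + 11v**2 + 74v - 120)
  2v**4 + 20v**3 + 34v**2 - 80v - 168 = (-(2/9)v - 202/81)(-9v**3 + 11v**2 + 74v - 120) + ((6308/81)v**2 + (6308/81)v - 12616/27)
  -9v**3 + 11v**2 + 74v - 120 = (-(729/6308)v + 405/1577)((6308/81)v**2 + (6308/81)v - 12616/27) + (0)
Last nonzero remainder: (6308/81)v**2 + (6308/81)v - 12616/27. Dividing through by 6308/81 gives the monic gcd v**2 + v - 6.

v**2 + v - 6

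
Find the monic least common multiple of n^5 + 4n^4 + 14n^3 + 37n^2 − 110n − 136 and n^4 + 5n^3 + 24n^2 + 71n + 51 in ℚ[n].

Euclidean algorithm in ℚ[n]:
  n^5 + 4n^4 + 14n^3 + 37n^2 − 110n − 136 = (n − 1)(n^4 + 5n^3 + 24n^2 + 71n + 51) + (−5n^3 − 10n^2 − 90n − 85)
  n^4 + 5n^3 + 24n^2 + 71n + 51 = (−(1/5)n − 3/5)(−5n^3 − 10n^2 − 90n − 85) + (0)
Last nonzero remainder: −5n^3 − 10n^2 − 90n − 85. Dividing through by −5 gives the monic gcd n^3 + 2n^2 + 18n + 17.
Then lcm(f, g) = f·g / gcd(f, g); expanding and making the result monic gives the answer.

n^6 + 7n^5 + 26n^4 + 79n^3 + n^2 − 466n − 408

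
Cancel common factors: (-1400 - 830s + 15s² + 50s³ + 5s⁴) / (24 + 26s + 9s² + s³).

(-700 - 65s + 40s² + 5s³)/(12 + 7s + s²)

By polynomial division,
  5s⁴ + 50s³ + 15s² - 830s - 1400 = (5s + 5)(s³ + 9s² + 26s + 24) + (-160s² - 1080s - 1520)
  s³ + 9s² + 26s + 24 = (-(1/160)s - 9/640)(-160s² - 1080s - 1520) + ((21/16)s + 21/8)
  -160s² - 1080s - 1520 = (-(2560/21)s - 12160/21)((21/16)s + 21/8) + (0)
Last nonzero remainder: (21/16)s + 21/8. Dividing through by 21/16 gives the monic gcd s + 2.
Cancel s + 2 from numerator and denominator to get the reduced form.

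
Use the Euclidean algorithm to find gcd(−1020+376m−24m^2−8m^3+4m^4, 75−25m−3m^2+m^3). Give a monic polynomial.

Apply the Euclidean algorithm:
  4m^4−8m^3−24m^2+376m−1020 = (4m+4)(m^3−3m^2−25m+75) + (88m^2+176m−1320)
  m^3−3m^2−25m+75 = ((1/88)m−5/88)(88m^2+176m−1320) + (0)
Last nonzero remainder: 88m^2+176m−1320. Dividing through by 88 gives the monic gcd m^2+2m−15.

−15+2m+m^2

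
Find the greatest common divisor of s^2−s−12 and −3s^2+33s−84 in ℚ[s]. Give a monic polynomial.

Apply the Euclidean algorithm:
  s^2−s−12 = (−1/3)(−3s^2+33s−84) + (10s−40)
  −3s^2+33s−84 = (−(3/10)s+21/10)(10s−40) + (0)
Last nonzero remainder: 10s−40. Dividing through by 10 gives the monic gcd s−4.

s−4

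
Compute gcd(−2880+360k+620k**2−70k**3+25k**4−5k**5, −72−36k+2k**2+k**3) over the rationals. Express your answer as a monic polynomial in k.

−12−4k+k**2

By polynomial division,
  −5k**5+25k**4−70k**3+620k**2+360k−2880 = (−5k**2+35k−320)(k**3+2k**2−36k−72) + (2160k**2−8640k−25920)
  k**3+2k**2−36k−72 = ((1/2160)k+1/360)(2160k**2−8640k−25920) + (0)
Last nonzero remainder: 2160k**2−8640k−25920. Dividing through by 2160 gives the monic gcd k**2−4k−12.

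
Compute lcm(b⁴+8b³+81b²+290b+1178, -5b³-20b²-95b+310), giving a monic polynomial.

b⁵+6b⁴+65b³+128b²+598b-2356

Apply the Euclidean algorithm:
  b⁴+8b³+81b²+290b+1178 = (-(1/5)b-4/5)(-5b³-20b²-95b+310) + (46b²+276b+1426)
  -5b³-20b²-95b+310 = (-(5/46)b+5/23)(46b²+276b+1426) + (0)
Last nonzero remainder: 46b²+276b+1426. Dividing through by 46 gives the monic gcd b²+6b+31.
Then lcm(f, g) = f·g / gcd(f, g); expanding and making the result monic gives the answer.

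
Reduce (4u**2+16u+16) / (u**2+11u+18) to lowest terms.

(4u+8)/(u+9)

Euclidean algorithm in ℚ[u]:
  4u**2+16u+16 = (4)(u**2+11u+18) + (-28u-56)
  u**2+11u+18 = (-(1/28)u-9/28)(-28u-56) + (0)
Last nonzero remainder: -28u-56. Dividing through by -28 gives the monic gcd u+2.
Cancel u+2 from numerator and denominator to get the reduced form.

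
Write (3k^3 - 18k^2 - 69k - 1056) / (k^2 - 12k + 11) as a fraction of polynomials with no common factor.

(3k^2 + 15k + 96)/(k - 1)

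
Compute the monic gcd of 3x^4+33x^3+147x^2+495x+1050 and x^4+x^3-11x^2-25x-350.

x^3+6x^2+19x+70

Repeated division with remainder:
  3x^4+33x^3+147x^2+495x+1050 = (3)(x^4+x^3-11x^2-25x-350) + (30x^3+180x^2+570x+2100)
  x^4+x^3-11x^2-25x-350 = ((1/30)x-1/6)(30x^3+180x^2+570x+2100) + (0)
Last nonzero remainder: 30x^3+180x^2+570x+2100. Dividing through by 30 gives the monic gcd x^3+6x^2+19x+70.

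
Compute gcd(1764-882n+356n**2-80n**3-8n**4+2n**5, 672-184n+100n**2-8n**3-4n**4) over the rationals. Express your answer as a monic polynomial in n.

42-n+6n**2+n**3

Apply the Euclidean algorithm:
  2n**5-8n**4-80n**3+356n**2-882n+1764 = (-(1/2)n+3)(-4n**4-8n**3+100n**2-184n+672) + (-6n**3-36n**2+6n-252)
  -4n**4-8n**3+100n**2-184n+672 = ((2/3)n-8/3)(-6n**3-36n**2+6n-252) + (0)
Last nonzero remainder: -6n**3-36n**2+6n-252. Dividing through by -6 gives the monic gcd n**3+6n**2-n+42.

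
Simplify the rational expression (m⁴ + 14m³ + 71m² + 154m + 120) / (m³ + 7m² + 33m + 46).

(m³ + 12m² + 47m + 60)/(m² + 5m + 23)

Apply the Euclidean algorithm:
  m⁴ + 14m³ + 71m² + 154m + 120 = (m + 7)(m³ + 7m² + 33m + 46) + (-11m² - 123m - 202)
  m³ + 7m² + 33m + 46 = (-(1/11)m + 46/121)(-11m² - 123m - 202) + ((7429/121)m + 14858/121)
  -11m² - 123m - 202 = (-(1331/7429)m - 12221/7429)((7429/121)m + 14858/121) + (0)
Last nonzero remainder: (7429/121)m + 14858/121. Dividing through by 7429/121 gives the monic gcd m + 2.
Cancel m + 2 from numerator and denominator to get the reduced form.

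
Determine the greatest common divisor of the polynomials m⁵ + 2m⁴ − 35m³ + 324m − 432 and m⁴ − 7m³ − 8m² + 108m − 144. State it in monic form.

m³ − m² − 14m + 24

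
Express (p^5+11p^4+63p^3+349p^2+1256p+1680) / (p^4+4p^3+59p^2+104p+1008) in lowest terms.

(p^3+12p^2+47p+60)/(p^2+5p+36)

Repeated division with remainder:
  p^5+11p^4+63p^3+349p^2+1256p+1680 = (p+7)(p^4+4p^3+59p^2+104p+1008) + (-24p^3-168p^2-480p-5376)
  p^4+4p^3+59p^2+104p+1008 = (-(1/24)p+1/8)(-24p^3-168p^2-480p-5376) + (60p^2-60p+1680)
  -24p^3-168p^2-480p-5376 = (-(2/5)p-16/5)(60p^2-60p+1680) + (0)
Last nonzero remainder: 60p^2-60p+1680. Dividing through by 60 gives the monic gcd p^2-p+28.
Cancel p^2-p+28 from numerator and denominator to get the reduced form.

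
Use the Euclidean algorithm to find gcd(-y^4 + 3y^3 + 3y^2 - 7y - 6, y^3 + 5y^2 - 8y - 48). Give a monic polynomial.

y - 3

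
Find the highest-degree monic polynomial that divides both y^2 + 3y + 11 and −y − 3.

1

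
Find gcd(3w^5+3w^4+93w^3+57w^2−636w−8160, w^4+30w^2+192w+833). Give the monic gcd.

w^2+6w+17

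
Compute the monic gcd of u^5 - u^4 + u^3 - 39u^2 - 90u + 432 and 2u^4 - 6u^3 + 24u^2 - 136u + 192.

Repeated division with remainder:
  u^5 - u^4 + u^3 - 39u^2 - 90u + 432 = ((1/2)u + 1)(2u^4 - 6u^3 + 24u^2 - 136u + 192) + (-5u^3 + 5u^2 - 50u + 240)
  2u^4 - 6u^3 + 24u^2 - 136u + 192 = (-(2/5)u + 4/5)(-5u^3 + 5u^2 - 50u + 240) + (0)
Last nonzero remainder: -5u^3 + 5u^2 - 50u + 240. Dividing through by -5 gives the monic gcd u^3 - u^2 + 10u - 48.

u^3 - u^2 + 10u - 48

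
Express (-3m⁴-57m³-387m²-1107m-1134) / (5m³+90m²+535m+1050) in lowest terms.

(-3m²-18m-27)/(5m+25)

By polynomial division,
  -3m⁴-57m³-387m²-1107m-1134 = (-(3/5)m-3/5)(5m³+90m²+535m+1050) + (-12m²-156m-504)
  5m³+90m²+535m+1050 = (-(5/12)m-25/12)(-12m²-156m-504) + (0)
Last nonzero remainder: -12m²-156m-504. Dividing through by -12 gives the monic gcd m²+13m+42.
Cancel m²+13m+42 from numerator and denominator to get the reduced form.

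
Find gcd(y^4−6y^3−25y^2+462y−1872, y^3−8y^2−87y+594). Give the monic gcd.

By polynomial division,
  y^4−6y^3−25y^2+462y−1872 = (y+2)(y^3−8y^2−87y+594) + (78y^2+42y−3060)
  y^3−8y^2−87y+594 = ((1/78)y−37/338)(78y^2+42y−3060) + (−(7296/169)y+43776/169)
  78y^2+42y−3060 = (−(2197/1216)y−14365/1216)(−(7296/169)y+43776/169) + (0)
Last nonzero remainder: −(7296/169)y+43776/169. Dividing through by −7296/169 gives the monic gcd y−6.

y−6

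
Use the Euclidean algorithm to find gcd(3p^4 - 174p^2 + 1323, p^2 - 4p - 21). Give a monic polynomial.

Apply the Euclidean algorithm:
  3p^4 - 174p^2 + 1323 = (3p^2 + 12p - 63)(p^2 - 4p - 21) + (0)
The last nonzero remainder p^2 - 4p - 21 is already monic.

p^2 - 4p - 21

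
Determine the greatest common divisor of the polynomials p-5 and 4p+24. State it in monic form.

1

Euclidean algorithm in ℚ[p]:
  p-5 = (1/4)(4p+24) + (-11)
  4p+24 = (-(4/11)p-24/11)(-11) + (0)
The last nonzero remainder is the constant -11, so the polynomials are coprime and gcd = 1.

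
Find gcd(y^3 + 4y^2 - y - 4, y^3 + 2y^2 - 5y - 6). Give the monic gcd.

Euclidean algorithm in ℚ[y]:
  y^3 + 4y^2 - y - 4 = (y^3 + 2y^2 - 5y - 6) + (2y^2 + 4y + 2)
  y^3 + 2y^2 - 5y - 6 = ((1/2)y)(2y^2 + 4y + 2) + (-6y - 6)
  2y^2 + 4y + 2 = (-(1/3)y - 1/3)(-6y - 6) + (0)
Last nonzero remainder: -6y - 6. Dividing through by -6 gives the monic gcd y + 1.

y + 1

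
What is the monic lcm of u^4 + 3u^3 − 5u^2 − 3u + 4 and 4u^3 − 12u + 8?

By polynomial division,
  u^4 + 3u^3 − 5u^2 − 3u + 4 = ((1/4)u + 3/4)(4u^3 − 12u + 8) + (−2u^2 + 4u − 2)
  4u^3 − 12u + 8 = (−2u − 4)(−2u^2 + 4u − 2) + (0)
Last nonzero remainder: −2u^2 + 4u − 2. Dividing through by −2 gives the monic gcd u^2 − 2u + 1.
Then lcm(f, g) = f·g / gcd(f, g); expanding and making the result monic gives the answer.

u^5 + 5u^4 + u^3 − 13u^2 − 2u + 8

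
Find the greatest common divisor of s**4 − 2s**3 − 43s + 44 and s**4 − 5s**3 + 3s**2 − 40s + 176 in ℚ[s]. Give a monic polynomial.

s**3 − s**2 − s − 44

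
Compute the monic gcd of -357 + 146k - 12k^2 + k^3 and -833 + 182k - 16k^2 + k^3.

119 - 9k + k^2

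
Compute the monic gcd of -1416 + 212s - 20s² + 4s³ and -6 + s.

-6 + s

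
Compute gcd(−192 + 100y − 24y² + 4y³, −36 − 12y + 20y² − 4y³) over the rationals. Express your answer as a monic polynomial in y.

−3 + y

Euclidean algorithm in ℚ[y]:
  4y³ − 24y² + 100y − 192 = (−1)(−4y³ + 20y² − 12y − 36) + (−4y² + 88y − 228)
  −4y³ + 20y² − 12y − 36 = (y + 17)(−4y² + 88y − 228) + (−1280y + 3840)
  −4y² + 88y − 228 = ((1/320)y − 19/320)(−1280y + 3840) + (0)
Last nonzero remainder: −1280y + 3840. Dividing through by −1280 gives the monic gcd y − 3.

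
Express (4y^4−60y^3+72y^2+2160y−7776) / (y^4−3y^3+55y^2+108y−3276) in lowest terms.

Repeated division with remainder:
  4y^4−60y^3+72y^2+2160y−7776 = (4)(y^4−3y^3+55y^2+108y−3276) + (−48y^3−148y^2+1728y+5328)
  y^4−3y^3+55y^2+108y−3276 = (−(1/48)y+73/576)(−48y^3−148y^2+1728y+5328) + ((15805/144)y^2−15805/4)
  −48y^3−148y^2+1728y+5328 = (−(6912/15805)y−21312/15805)((15805/144)y^2−15805/4) + (0)
Last nonzero remainder: (15805/144)y^2−15805/4. Dividing through by 15805/144 gives the monic gcd y^2−36.
Cancel y^2−36 from numerator and denominator to get the reduced form.

(4y^2−60y+216)/(y^2−3y+91)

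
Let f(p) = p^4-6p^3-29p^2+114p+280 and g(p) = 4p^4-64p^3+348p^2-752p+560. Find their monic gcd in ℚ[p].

Euclidean algorithm in ℚ[p]:
  p^4-6p^3-29p^2+114p+280 = (1/4)(4p^4-64p^3+348p^2-752p+560) + (10p^3-116p^2+302p+140)
  4p^4-64p^3+348p^2-752p+560 = ((2/5)p-44/25)(10p^3-116p^2+302p+140) + ((576/25)p^2-(6912/25)p+4032/5)
  10p^3-116p^2+302p+140 = ((125/288)p+25/144)((576/25)p^2-(6912/25)p+4032/5) + (0)
Last nonzero remainder: (576/25)p^2-(6912/25)p+4032/5. Dividing through by 576/25 gives the monic gcd p^2-12p+35.

p^2-12p+35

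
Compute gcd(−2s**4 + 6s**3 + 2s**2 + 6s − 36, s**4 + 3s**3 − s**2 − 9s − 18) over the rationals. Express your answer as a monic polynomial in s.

By polynomial division,
  −2s**4 + 6s**3 + 2s**2 + 6s − 36 = (−2)(s**4 + 3s**3 − s**2 − 9s − 18) + (12s**3 − 12s − 72)
  s**4 + 3s**3 − s**2 − 9s − 18 = ((1/12)s + 1/4)(12s**3 − 12s − 72) + (0)
Last nonzero remainder: 12s**3 − 12s − 72. Dividing through by 12 gives the monic gcd s**3 − s − 6.

s**3 − s − 6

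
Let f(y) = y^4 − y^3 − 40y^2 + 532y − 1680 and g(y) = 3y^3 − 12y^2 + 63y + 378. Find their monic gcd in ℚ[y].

y^2 − 7y + 42

Apply the Euclidean algorithm:
  y^4 − y^3 − 40y^2 + 532y − 1680 = ((1/3)y + 1)(3y^3 − 12y^2 + 63y + 378) + (−49y^2 + 343y − 2058)
  3y^3 − 12y^2 + 63y + 378 = (−(3/49)y − 9/49)(−49y^2 + 343y − 2058) + (0)
Last nonzero remainder: −49y^2 + 343y − 2058. Dividing through by −49 gives the monic gcd y^2 − 7y + 42.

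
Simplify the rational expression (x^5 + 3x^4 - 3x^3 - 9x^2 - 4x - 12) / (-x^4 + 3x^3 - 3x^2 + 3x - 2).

Apply the Euclidean algorithm:
  x^5 + 3x^4 - 3x^3 - 9x^2 - 4x - 12 = (-x - 6)(-x^4 + 3x^3 - 3x^2 + 3x - 2) + (12x^3 - 24x^2 + 12x - 24)
  -x^4 + 3x^3 - 3x^2 + 3x - 2 = (-(1/12)x + 1/12)(12x^3 - 24x^2 + 12x - 24) + (0)
Last nonzero remainder: 12x^3 - 24x^2 + 12x - 24. Dividing through by 12 gives the monic gcd x^3 - 2x^2 + x - 2.
Cancel x^3 - 2x^2 + x - 2 from numerator and denominator to get the reduced form.

(-x^2 - 5x - 6)/(x - 1)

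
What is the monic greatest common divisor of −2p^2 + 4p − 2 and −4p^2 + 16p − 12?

Euclidean algorithm in ℚ[p]:
  −2p^2 + 4p − 2 = (1/2)(−4p^2 + 16p − 12) + (−4p + 4)
  −4p^2 + 16p − 12 = (p − 3)(−4p + 4) + (0)
Last nonzero remainder: −4p + 4. Dividing through by −4 gives the monic gcd p − 1.

p − 1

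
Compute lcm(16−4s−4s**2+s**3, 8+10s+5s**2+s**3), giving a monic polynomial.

64+32s−12s**2−12s**3−s**4+s**5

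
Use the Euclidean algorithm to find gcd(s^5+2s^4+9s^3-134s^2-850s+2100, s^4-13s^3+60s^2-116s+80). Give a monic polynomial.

s^2-7s+10

Apply the Euclidean algorithm:
  s^5+2s^4+9s^3-134s^2-850s+2100 = (s+15)(s^4-13s^3+60s^2-116s+80) + (144s^3-918s^2+810s+900)
  s^4-13s^3+60s^2-116s+80 = ((1/144)s-53/1152)(144s^3-918s^2+810s+900) + ((777/64)s^2-(5439/64)s+3885/32)
  144s^3-918s^2+810s+900 = ((3072/259)s+1920/259)((777/64)s^2-(5439/64)s+3885/32) + (0)
Last nonzero remainder: (777/64)s^2-(5439/64)s+3885/32. Dividing through by 777/64 gives the monic gcd s^2-7s+10.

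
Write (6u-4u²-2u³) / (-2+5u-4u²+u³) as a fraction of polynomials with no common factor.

By polynomial division,
  -2u³-4u²+6u = (-2)(u³-4u²+5u-2) + (-12u²+16u-4)
  u³-4u²+5u-2 = (-(1/12)u+2/9)(-12u²+16u-4) + ((10/9)u-10/9)
  -12u²+16u-4 = (-(54/5)u+18/5)((10/9)u-10/9) + (0)
Last nonzero remainder: (10/9)u-10/9. Dividing through by 10/9 gives the monic gcd u-1.
Cancel u-1 from numerator and denominator to get the reduced form.

(-6u-2u²)/(2-3u+u²)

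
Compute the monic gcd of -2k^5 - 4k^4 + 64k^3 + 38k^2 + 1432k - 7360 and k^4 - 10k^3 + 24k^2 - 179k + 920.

Repeated division with remainder:
  -2k^5 - 4k^4 + 64k^3 + 38k^2 + 1432k - 7360 = (-2k - 24)(k^4 - 10k^3 + 24k^2 - 179k + 920) + (-128k^3 + 256k^2 - 1024k + 14720)
  k^4 - 10k^3 + 24k^2 - 179k + 920 = (-(1/128)k + 1/16)(-128k^3 + 256k^2 - 1024k + 14720) + (0)
Last nonzero remainder: -128k^3 + 256k^2 - 1024k + 14720. Dividing through by -128 gives the monic gcd k^3 - 2k^2 + 8k - 115.

k^3 - 2k^2 + 8k - 115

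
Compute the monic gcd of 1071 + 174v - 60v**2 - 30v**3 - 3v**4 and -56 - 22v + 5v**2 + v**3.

Euclidean algorithm in ℚ[v]:
  -3v**4 - 30v**3 - 60v**2 + 174v + 1071 = (-3v - 15)(v**3 + 5v**2 - 22v - 56) + (-51v**2 - 324v + 231)
  v**3 + 5v**2 - 22v - 56 = (-(1/51)v + 23/867)(-51v**2 - 324v + 231) + (-(2565/289)v - 17955/289)
  -51v**2 - 324v + 231 = ((4913/855)v - 3179/855)(-(2565/289)v - 17955/289) + (0)
Last nonzero remainder: -(2565/289)v - 17955/289. Dividing through by -2565/289 gives the monic gcd v + 7.

7 + v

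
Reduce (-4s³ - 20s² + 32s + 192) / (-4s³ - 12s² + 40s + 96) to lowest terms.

(s + 4)/(s + 2)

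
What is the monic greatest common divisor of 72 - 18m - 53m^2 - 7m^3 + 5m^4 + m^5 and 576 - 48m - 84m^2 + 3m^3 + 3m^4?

-12 + m + m^2

Repeated division with remainder:
  m^5 + 5m^4 - 7m^3 - 53m^2 - 18m + 72 = ((1/3)m + 4/3)(3m^4 + 3m^3 - 84m^2 - 48m + 576) + (17m^3 + 75m^2 - 146m - 696)
  3m^4 + 3m^3 - 84m^2 - 48m + 576 = ((3/17)m - 174/289)(17m^3 + 75m^2 - 146m - 696) + (-(3780/289)m^2 - (3780/289)m + 45360/289)
  17m^3 + 75m^2 - 146m - 696 = (-(4913/3780)m - 8381/1890)(-(3780/289)m^2 - (3780/289)m + 45360/289) + (0)
Last nonzero remainder: -(3780/289)m^2 - (3780/289)m + 45360/289. Dividing through by -3780/289 gives the monic gcd m^2 + m - 12.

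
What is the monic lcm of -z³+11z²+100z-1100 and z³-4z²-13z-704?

Apply the Euclidean algorithm:
  -z³+11z²+100z-1100 = (-1)(z³-4z²-13z-704) + (7z²+87z-1804)
  z³-4z²-13z-704 = ((1/7)z-115/49)(7z²+87z-1804) + ((21996/49)z-241956/49)
  7z²+87z-1804 = ((343/21996)z+2009/5499)((21996/49)z-241956/49) + (0)
Last nonzero remainder: (21996/49)z-241956/49. Dividing through by 21996/49 gives the monic gcd z-11.
Then lcm(f, g) = f·g / gcd(f, g); expanding and making the result monic gives the answer.

z⁵-4z⁴-113z³-304z²+1300z+70400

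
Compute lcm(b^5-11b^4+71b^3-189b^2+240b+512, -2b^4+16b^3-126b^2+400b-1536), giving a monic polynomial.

b^7-12b^6+106b^5-524b^4+2133b^3-4264b^2+5248b+12288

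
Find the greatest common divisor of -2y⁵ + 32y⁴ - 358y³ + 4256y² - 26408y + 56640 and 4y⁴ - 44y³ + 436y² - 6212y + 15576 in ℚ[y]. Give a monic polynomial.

y² + 3y + 118

Euclidean algorithm in ℚ[y]:
  -2y⁵ + 32y⁴ - 358y³ + 4256y² - 26408y + 56640 = (-(1/2)y + 5/2)(4y⁴ - 44y³ + 436y² - 6212y + 15576) + (-30y³ + 60y² - 3090y + 17700)
  4y⁴ - 44y³ + 436y² - 6212y + 15576 = (-(2/15)y + 6/5)(-30y³ + 60y² - 3090y + 17700) + (-48y² - 144y - 5664)
  -30y³ + 60y² - 3090y + 17700 = ((5/8)y - 25/8)(-48y² - 144y - 5664) + (0)
Last nonzero remainder: -48y² - 144y - 5664. Dividing through by -48 gives the monic gcd y² + 3y + 118.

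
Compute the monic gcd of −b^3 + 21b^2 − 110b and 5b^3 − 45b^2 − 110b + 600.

Euclidean algorithm in ℚ[b]:
  −b^3 + 21b^2 − 110b = (−1/5)(5b^3 − 45b^2 − 110b + 600) + (12b^2 − 132b + 120)
  5b^3 − 45b^2 − 110b + 600 = ((5/12)b + 5/6)(12b^2 − 132b + 120) + (−50b + 500)
  12b^2 − 132b + 120 = (−(6/25)b + 6/25)(−50b + 500) + (0)
Last nonzero remainder: −50b + 500. Dividing through by −50 gives the monic gcd b − 10.

b − 10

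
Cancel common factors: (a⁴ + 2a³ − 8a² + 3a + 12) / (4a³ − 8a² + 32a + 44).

Repeated division with remainder:
  a⁴ + 2a³ − 8a² + 3a + 12 = ((1/4)a + 1)(4a³ − 8a² + 32a + 44) + (−8a² − 40a − 32)
  4a³ − 8a² + 32a + 44 = (−(1/2)a + 7/2)(−8a² − 40a − 32) + (156a + 156)
  −8a² − 40a − 32 = (−(2/39)a − 8/39)(156a + 156) + (0)
Last nonzero remainder: 156a + 156. Dividing through by 156 gives the monic gcd a + 1.
Cancel a + 1 from numerator and denominator to get the reduced form.

(a³ + a² − 9a + 12)/(4a² − 12a + 44)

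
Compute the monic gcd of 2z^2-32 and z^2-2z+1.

1

Repeated division with remainder:
  2z^2-32 = (2)(z^2-2z+1) + (4z-34)
  z^2-2z+1 = ((1/4)z+13/8)(4z-34) + (225/4)
  4z-34 = ((16/225)z-136/225)(225/4) + (0)
The last nonzero remainder is the constant 225/4, so the polynomials are coprime and gcd = 1.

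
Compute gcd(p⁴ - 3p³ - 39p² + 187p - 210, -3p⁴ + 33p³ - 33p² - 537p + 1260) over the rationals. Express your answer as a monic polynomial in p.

p² - 8p + 15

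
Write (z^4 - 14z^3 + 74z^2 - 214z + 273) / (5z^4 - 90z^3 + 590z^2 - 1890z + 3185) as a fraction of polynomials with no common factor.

(z - 3)/(5z - 35)

By polynomial division,
  z^4 - 14z^3 + 74z^2 - 214z + 273 = (1/5)(5z^4 - 90z^3 + 590z^2 - 1890z + 3185) + (4z^3 - 44z^2 + 164z - 364)
  5z^4 - 90z^3 + 590z^2 - 1890z + 3185 = ((5/4)z - 35/4)(4z^3 - 44z^2 + 164z - 364) + (0)
Last nonzero remainder: 4z^3 - 44z^2 + 164z - 364. Dividing through by 4 gives the monic gcd z^3 - 11z^2 + 41z - 91.
Cancel z^3 - 11z^2 + 41z - 91 from numerator and denominator to get the reduced form.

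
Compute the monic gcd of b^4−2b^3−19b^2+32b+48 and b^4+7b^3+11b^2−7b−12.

b^2+5b+4

Repeated division with remainder:
  b^4−2b^3−19b^2+32b+48 = (b^4+7b^3+11b^2−7b−12) + (−9b^3−30b^2+39b+60)
  b^4+7b^3+11b^2−7b−12 = (−(1/9)b−11/27)(−9b^3−30b^2+39b+60) + ((28/9)b^2+(140/9)b+112/9)
  −9b^3−30b^2+39b+60 = (−(81/28)b+135/28)((28/9)b^2+(140/9)b+112/9) + (0)
Last nonzero remainder: (28/9)b^2+(140/9)b+112/9. Dividing through by 28/9 gives the monic gcd b^2+5b+4.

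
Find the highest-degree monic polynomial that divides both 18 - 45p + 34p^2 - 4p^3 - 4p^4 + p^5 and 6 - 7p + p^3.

6 - 7p + p^3

Euclidean algorithm in ℚ[p]:
  p^5 - 4p^4 - 4p^3 + 34p^2 - 45p + 18 = (p^2 - 4p + 3)(p^3 - 7p + 6) + (0)
The last nonzero remainder p^3 - 7p + 6 is already monic.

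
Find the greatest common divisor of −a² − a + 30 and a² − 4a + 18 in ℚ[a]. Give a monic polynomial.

1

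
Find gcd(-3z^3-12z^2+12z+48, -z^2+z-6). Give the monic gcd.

Apply the Euclidean algorithm:
  -3z^3-12z^2+12z+48 = (3z+15)(-z^2+z-6) + (15z+138)
  -z^2+z-6 = (-(1/15)z+17/25)(15z+138) + (-2496/25)
  15z+138 = (-(125/832)z-575/416)(-2496/25) + (0)
The last nonzero remainder is the constant -2496/25, so the polynomials are coprime and gcd = 1.

1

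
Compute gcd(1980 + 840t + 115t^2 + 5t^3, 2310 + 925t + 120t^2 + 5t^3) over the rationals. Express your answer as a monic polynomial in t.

66 + 17t + t^2

Euclidean algorithm in ℚ[t]:
  5t^3 + 115t^2 + 840t + 1980 = (5t^3 + 120t^2 + 925t + 2310) + (−5t^2 − 85t − 330)
  5t^3 + 120t^2 + 925t + 2310 = (−t − 7)(−5t^2 − 85t − 330) + (0)
Last nonzero remainder: −5t^2 − 85t − 330. Dividing through by −5 gives the monic gcd t^2 + 17t + 66.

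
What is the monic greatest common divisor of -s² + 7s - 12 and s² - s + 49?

1

Repeated division with remainder:
  -s² + 7s - 12 = (-1)(s² - s + 49) + (6s + 37)
  s² - s + 49 = ((1/6)s - 43/36)(6s + 37) + (3355/36)
  6s + 37 = ((216/3355)s + 1332/3355)(3355/36) + (0)
The last nonzero remainder is the constant 3355/36, so the polynomials are coprime and gcd = 1.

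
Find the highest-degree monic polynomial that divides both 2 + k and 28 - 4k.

1

Apply the Euclidean algorithm:
  k + 2 = (-1/4)(-4k + 28) + (9)
  -4k + 28 = (-(4/9)k + 28/9)(9) + (0)
The last nonzero remainder is the constant 9, so the polynomials are coprime and gcd = 1.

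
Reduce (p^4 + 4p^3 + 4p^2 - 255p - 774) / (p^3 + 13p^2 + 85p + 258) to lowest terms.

Euclidean algorithm in ℚ[p]:
  p^4 + 4p^3 + 4p^2 - 255p - 774 = (p - 9)(p^3 + 13p^2 + 85p + 258) + (36p^2 + 252p + 1548)
  p^3 + 13p^2 + 85p + 258 = ((1/36)p + 1/6)(36p^2 + 252p + 1548) + (0)
Last nonzero remainder: 36p^2 + 252p + 1548. Dividing through by 36 gives the monic gcd p^2 + 7p + 43.
Cancel p^2 + 7p + 43 from numerator and denominator to get the reduced form.

(p^2 - 3p - 18)/(p + 6)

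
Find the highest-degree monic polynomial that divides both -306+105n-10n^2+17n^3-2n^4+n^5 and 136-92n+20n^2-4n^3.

By polynomial division,
  n^5-2n^4+17n^3-10n^2+105n-306 = (-(1/4)n^2-(3/4)n-9/4)(-4n^3+20n^2-92n+136) + (0)
Last nonzero remainder: -4n^3+20n^2-92n+136. Dividing through by -4 gives the monic gcd n^3-5n^2+23n-34.

-34+23n-5n^2+n^3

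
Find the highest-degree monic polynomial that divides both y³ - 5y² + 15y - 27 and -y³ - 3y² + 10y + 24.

y - 3

By polynomial division,
  y³ - 5y² + 15y - 27 = (-1)(-y³ - 3y² + 10y + 24) + (-8y² + 25y - 3)
  -y³ - 3y² + 10y + 24 = ((1/8)y + 49/64)(-8y² + 25y - 3) + (-(561/64)y + 1683/64)
  -8y² + 25y - 3 = ((512/561)y - 64/561)(-(561/64)y + 1683/64) + (0)
Last nonzero remainder: -(561/64)y + 1683/64. Dividing through by -561/64 gives the monic gcd y - 3.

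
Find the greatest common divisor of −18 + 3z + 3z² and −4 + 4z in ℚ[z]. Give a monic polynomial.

Repeated division with remainder:
  3z² + 3z − 18 = ((3/4)z + 3/2)(4z − 4) + (−12)
  4z − 4 = (−(1/3)z + 1/3)(−12) + (0)
The last nonzero remainder is the constant −12, so the polynomials are coprime and gcd = 1.

1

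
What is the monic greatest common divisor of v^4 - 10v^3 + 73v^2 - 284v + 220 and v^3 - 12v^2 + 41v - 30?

Euclidean algorithm in ℚ[v]:
  v^4 - 10v^3 + 73v^2 - 284v + 220 = (v + 2)(v^3 - 12v^2 + 41v - 30) + (56v^2 - 336v + 280)
  v^3 - 12v^2 + 41v - 30 = ((1/56)v - 3/28)(56v^2 - 336v + 280) + (0)
Last nonzero remainder: 56v^2 - 336v + 280. Dividing through by 56 gives the monic gcd v^2 - 6v + 5.

v^2 - 6v + 5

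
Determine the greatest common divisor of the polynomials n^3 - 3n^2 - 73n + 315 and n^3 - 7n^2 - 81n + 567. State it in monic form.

Euclidean algorithm in ℚ[n]:
  n^3 - 3n^2 - 73n + 315 = (n^3 - 7n^2 - 81n + 567) + (4n^2 + 8n - 252)
  n^3 - 7n^2 - 81n + 567 = ((1/4)n - 9/4)(4n^2 + 8n - 252) + (0)
Last nonzero remainder: 4n^2 + 8n - 252. Dividing through by 4 gives the monic gcd n^2 + 2n - 63.

n^2 + 2n - 63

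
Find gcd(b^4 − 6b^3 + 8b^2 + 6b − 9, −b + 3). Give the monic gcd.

b − 3

Euclidean algorithm in ℚ[b]:
  b^4 − 6b^3 + 8b^2 + 6b − 9 = (−b^3 + 3b^2 + b − 3)(−b + 3) + (0)
Last nonzero remainder: −b + 3. Dividing through by −1 gives the monic gcd b − 3.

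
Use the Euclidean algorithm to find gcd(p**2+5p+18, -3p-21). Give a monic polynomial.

1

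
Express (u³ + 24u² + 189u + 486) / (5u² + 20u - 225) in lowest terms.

Euclidean algorithm in ℚ[u]:
  u³ + 24u² + 189u + 486 = ((1/5)u + 4)(5u² + 20u - 225) + (154u + 1386)
  5u² + 20u - 225 = ((5/154)u - 25/154)(154u + 1386) + (0)
Last nonzero remainder: 154u + 1386. Dividing through by 154 gives the monic gcd u + 9.
Cancel u + 9 from numerator and denominator to get the reduced form.

(u² + 15u + 54)/(5u - 25)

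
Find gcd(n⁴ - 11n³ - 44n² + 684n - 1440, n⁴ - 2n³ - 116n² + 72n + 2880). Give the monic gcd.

n³ - 8n² - 68n + 480

By polynomial division,
  n⁴ - 11n³ - 44n² + 684n - 1440 = (n⁴ - 2n³ - 116n² + 72n + 2880) + (-9n³ + 72n² + 612n - 4320)
  n⁴ - 2n³ - 116n² + 72n + 2880 = (-(1/9)n - 2/3)(-9n³ + 72n² + 612n - 4320) + (0)
Last nonzero remainder: -9n³ + 72n² + 612n - 4320. Dividing through by -9 gives the monic gcd n³ - 8n² - 68n + 480.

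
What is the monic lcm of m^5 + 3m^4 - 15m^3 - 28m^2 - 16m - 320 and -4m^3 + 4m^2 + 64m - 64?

Repeated division with remainder:
  m^5 + 3m^4 - 15m^3 - 28m^2 - 16m - 320 = (-(1/4)m^2 - m - 5/4)(-4m^3 + 4m^2 + 64m - 64) + (25m^2 - 400)
  -4m^3 + 4m^2 + 64m - 64 = (-(4/25)m + 4/25)(25m^2 - 400) + (0)
Last nonzero remainder: 25m^2 - 400. Dividing through by 25 gives the monic gcd m^2 - 16.
Then lcm(f, g) = f·g / gcd(f, g); expanding and making the result monic gives the answer.

m^6 + 2m^5 - 18m^4 - 13m^3 + 12m^2 - 304m + 320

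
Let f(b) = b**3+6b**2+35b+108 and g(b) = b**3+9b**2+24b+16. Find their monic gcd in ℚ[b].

b+4

Repeated division with remainder:
  b**3+6b**2+35b+108 = (b**3+9b**2+24b+16) + (-3b**2+11b+92)
  b**3+9b**2+24b+16 = (-(1/3)b-38/9)(-3b**2+11b+92) + ((910/9)b+3640/9)
  -3b**2+11b+92 = (-(27/910)b+207/910)((910/9)b+3640/9) + (0)
Last nonzero remainder: (910/9)b+3640/9. Dividing through by 910/9 gives the monic gcd b+4.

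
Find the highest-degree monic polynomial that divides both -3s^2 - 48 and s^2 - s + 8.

Apply the Euclidean algorithm:
  -3s^2 - 48 = (-3)(s^2 - s + 8) + (-3s - 24)
  s^2 - s + 8 = (-(1/3)s + 3)(-3s - 24) + (80)
  -3s - 24 = (-(3/80)s - 3/10)(80) + (0)
The last nonzero remainder is the constant 80, so the polynomials are coprime and gcd = 1.

1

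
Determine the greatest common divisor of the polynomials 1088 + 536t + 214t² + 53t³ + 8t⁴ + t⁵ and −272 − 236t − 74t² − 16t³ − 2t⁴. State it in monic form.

68 + 25t + 6t² + t³

By polynomial division,
  t⁵ + 8t⁴ + 53t³ + 214t² + 536t + 1088 = (−(1/2)t)(−2t⁴ − 16t³ − 74t² − 236t − 272) + (16t³ + 96t² + 400t + 1088)
  −2t⁴ − 16t³ − 74t² − 236t − 272 = (−(1/8)t − 1/4)(16t³ + 96t² + 400t + 1088) + (0)
Last nonzero remainder: 16t³ + 96t² + 400t + 1088. Dividing through by 16 gives the monic gcd t³ + 6t² + 25t + 68.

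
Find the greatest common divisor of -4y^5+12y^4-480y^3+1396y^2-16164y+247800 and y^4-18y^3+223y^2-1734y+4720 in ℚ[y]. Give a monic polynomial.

By polynomial division,
  -4y^5+12y^4-480y^3+1396y^2-16164y+247800 = (-4y-60)(y^4-18y^3+223y^2-1734y+4720) + (-668y^3+7840y^2-101324y+531000)
  y^4-18y^3+223y^2-1734y+4720 = (-(1/668)y+523/55778)(-668y^3+7840y^2-101324y+531000) + (-(61190/27889)y^2+(305950/27889)y-7220420/27889)
  -668y^3+7840y^2-101324y+531000 = ((9314926/30595)y-12550050/6119)(-(61190/27889)y^2+(305950/27889)y-7220420/27889) + (0)
Last nonzero remainder: -(61190/27889)y^2+(305950/27889)y-7220420/27889. Dividing through by -61190/27889 gives the monic gcd y^2-5y+118.

y^2-5y+118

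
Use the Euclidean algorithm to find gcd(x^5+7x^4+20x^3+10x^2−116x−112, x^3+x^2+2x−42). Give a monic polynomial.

x^2+4x+14

Apply the Euclidean algorithm:
  x^5+7x^4+20x^3+10x^2−116x−112 = (x^2+6x+12)(x^3+x^2+2x−42) + (28x^2+112x+392)
  x^3+x^2+2x−42 = ((1/28)x−3/28)(28x^2+112x+392) + (0)
Last nonzero remainder: 28x^2+112x+392. Dividing through by 28 gives the monic gcd x^2+4x+14.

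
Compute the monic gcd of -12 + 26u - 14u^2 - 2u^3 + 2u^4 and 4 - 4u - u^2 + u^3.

2 - 3u + u^2

Repeated division with remainder:
  2u^4 - 2u^3 - 14u^2 + 26u - 12 = (2u)(u^3 - u^2 - 4u + 4) + (-6u^2 + 18u - 12)
  u^3 - u^2 - 4u + 4 = (-(1/6)u - 1/3)(-6u^2 + 18u - 12) + (0)
Last nonzero remainder: -6u^2 + 18u - 12. Dividing through by -6 gives the monic gcd u^2 - 3u + 2.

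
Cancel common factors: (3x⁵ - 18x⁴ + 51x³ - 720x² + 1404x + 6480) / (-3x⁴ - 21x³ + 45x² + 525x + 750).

Euclidean algorithm in ℚ[x]:
  3x⁵ - 18x⁴ + 51x³ - 720x² + 1404x + 6480 = (-x + 13)(-3x⁴ - 21x³ + 45x² + 525x + 750) + (369x³ - 780x² - 4671x - 3270)
  -3x⁴ - 21x³ + 45x² + 525x + 750 = (-(1/123)x - 1121/15129)(369x³ - 780x² - 4671x - 3270) + (-(256036/5043)x² + (256036/1681)x + 2560360/5043)
  369x³ - 780x² - 4671x - 3270 = (-(1860867/256036)x - 1649061/256036)(-(256036/5043)x² + (256036/1681)x + 2560360/5043) + (0)
Last nonzero remainder: -(256036/5043)x² + (256036/1681)x + 2560360/5043. Dividing through by -256036/5043 gives the monic gcd x² - 3x - 10.
Cancel x² - 3x - 10 from numerator and denominator to get the reduced form.

(-x³ + 3x² - 18x + 216)/(x² + 10x + 25)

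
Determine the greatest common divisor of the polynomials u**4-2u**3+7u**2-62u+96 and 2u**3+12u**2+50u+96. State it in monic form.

u**2+3u+16

Repeated division with remainder:
  u**4-2u**3+7u**2-62u+96 = ((1/2)u-4)(2u**3+12u**2+50u+96) + (30u**2+90u+480)
  2u**3+12u**2+50u+96 = ((1/15)u+1/5)(30u**2+90u+480) + (0)
Last nonzero remainder: 30u**2+90u+480. Dividing through by 30 gives the monic gcd u**2+3u+16.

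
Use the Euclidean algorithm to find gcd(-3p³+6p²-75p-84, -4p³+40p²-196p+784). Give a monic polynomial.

p²-3p+28

Apply the Euclidean algorithm:
  -3p³+6p²-75p-84 = (3/4)(-4p³+40p²-196p+784) + (-24p²+72p-672)
  -4p³+40p²-196p+784 = ((1/6)p-7/6)(-24p²+72p-672) + (0)
Last nonzero remainder: -24p²+72p-672. Dividing through by -24 gives the monic gcd p²-3p+28.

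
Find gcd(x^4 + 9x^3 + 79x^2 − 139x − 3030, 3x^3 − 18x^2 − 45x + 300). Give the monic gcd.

x − 5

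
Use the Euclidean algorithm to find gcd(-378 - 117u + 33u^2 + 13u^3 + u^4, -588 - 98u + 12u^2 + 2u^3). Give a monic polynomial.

42 + 13u + u^2

Euclidean algorithm in ℚ[u]:
  u^4 + 13u^3 + 33u^2 - 117u - 378 = ((1/2)u + 7/2)(2u^3 + 12u^2 - 98u - 588) + (40u^2 + 520u + 1680)
  2u^3 + 12u^2 - 98u - 588 = ((1/20)u - 7/20)(40u^2 + 520u + 1680) + (0)
Last nonzero remainder: 40u^2 + 520u + 1680. Dividing through by 40 gives the monic gcd u^2 + 13u + 42.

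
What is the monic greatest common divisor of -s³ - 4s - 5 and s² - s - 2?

s + 1

Euclidean algorithm in ℚ[s]:
  -s³ - 4s - 5 = (-s - 1)(s² - s - 2) + (-7s - 7)
  s² - s - 2 = (-(1/7)s + 2/7)(-7s - 7) + (0)
Last nonzero remainder: -7s - 7. Dividing through by -7 gives the monic gcd s + 1.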